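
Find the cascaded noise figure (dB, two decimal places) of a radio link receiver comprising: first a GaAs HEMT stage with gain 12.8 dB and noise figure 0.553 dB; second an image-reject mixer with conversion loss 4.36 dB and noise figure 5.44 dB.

1.03 dB

Convert to linear (a loss of L dB is a gain of −L dB): F_i = 10^(NF_i/10), G_i = 10^(G_i,dB/10)
  Stage 1: F_1 = 10^(0.553/10) = 1.136, G_1 = 10^(12.8/10) = 19.05
  Stage 2: F_2 = 10^(5.44/10) = 3.499, G_2 = 10^(−4.36/10) = 0.3664
Friis cascade:
  F = 1.136 + (3.499 − 1)/19.05 = 1.267
NF = 10 log₁₀(1.267) = 1.03 dB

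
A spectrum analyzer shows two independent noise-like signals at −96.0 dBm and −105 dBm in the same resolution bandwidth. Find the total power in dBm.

Convert to linear, add, convert back:
P₁ = 2.51×10⁻¹³ W, P₂ = 3.16×10⁻¹⁴ W
P_tot = 2.83×10⁻¹³ W → 10 log₁₀(P_tot / 10⁻³) = −95.5 dBm

−95.5 dBm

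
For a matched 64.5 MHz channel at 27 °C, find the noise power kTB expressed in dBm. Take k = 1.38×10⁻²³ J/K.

−95.7 dBm

T = 27 °C + 273.15 = 300.15 K
P_n = kTB = 1.38×10⁻²³ × 300.15 × 6.45×10⁷ = 2.67×10⁻¹³ W
In dBm: 10 log₁₀(2.67×10⁻¹³ / 10⁻³) = −95.7 dBm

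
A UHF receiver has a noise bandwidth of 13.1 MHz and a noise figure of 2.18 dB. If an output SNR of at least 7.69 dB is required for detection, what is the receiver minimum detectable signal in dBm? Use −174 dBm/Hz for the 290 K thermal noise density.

−93.0 dBm

Sensitivity = −174 + 10 log₁₀(B) + NF + SNR_min
= −174 + 71.17 + 2.18 + 7.69
= −92.96 dBm → −93.0 dBm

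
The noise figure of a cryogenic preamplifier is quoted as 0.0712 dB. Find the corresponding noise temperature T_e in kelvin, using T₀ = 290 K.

4.79 K

F = 10^(0.0712/10) = 1.01653
T_e = (F − 1)·T₀ = (1.01653 − 1) × 290 = 4.79 K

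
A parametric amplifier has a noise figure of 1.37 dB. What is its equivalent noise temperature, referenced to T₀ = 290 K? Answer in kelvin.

F = 10^(1.37/10) = 1.37088
T_e = (F − 1)·T₀ = (1.37088 − 1) × 290 = 108 K

108 K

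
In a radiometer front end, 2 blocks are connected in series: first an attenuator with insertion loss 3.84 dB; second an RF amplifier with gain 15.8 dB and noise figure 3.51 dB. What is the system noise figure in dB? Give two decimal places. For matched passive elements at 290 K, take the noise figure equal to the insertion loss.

7.35 dB

Convert to linear (a loss of L dB is a gain of −L dB): F_i = 10^(NF_i/10), G_i = 10^(G_i,dB/10)
  Stage 1: F_1 = 10^(3.84/10) = 2.421, G_1 = 10^(−3.84/10) = 0.4130
  Stage 2: F_2 = 10^(3.51/10) = 2.244, G_2 = 10^(15.8/10) = 38.02
Friis cascade:
  F = 2.421 + (2.244 − 1)/0.4130 = 5.433
NF = 10 log₁₀(5.433) = 7.35 dB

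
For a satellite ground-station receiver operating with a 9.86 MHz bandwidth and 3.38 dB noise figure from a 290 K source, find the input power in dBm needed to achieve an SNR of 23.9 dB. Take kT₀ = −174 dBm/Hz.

−76.8 dBm

Sensitivity = −174 + 10 log₁₀(B) + NF + SNR_min
= −174 + 69.94 + 3.38 + 23.9
= −76.78 dBm → −76.8 dBm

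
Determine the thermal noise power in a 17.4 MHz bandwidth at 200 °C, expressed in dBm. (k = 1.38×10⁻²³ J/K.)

−99.4 dBm

T = 200 °C + 273.15 = 473.15 K
P_n = kTB = 1.38×10⁻²³ × 473.15 × 1.74×10⁷ = 1.14×10⁻¹³ W
In dBm: 10 log₁₀(1.14×10⁻¹³ / 10⁻³) = −99.4 dBm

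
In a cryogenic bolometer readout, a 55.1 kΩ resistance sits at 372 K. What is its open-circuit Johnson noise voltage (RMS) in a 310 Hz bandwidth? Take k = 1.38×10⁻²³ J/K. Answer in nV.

592 nV

V_n = √(4kTRB)
4kTRB = 4 × 1.38×10⁻²³ × 372 × 5.51×10⁴ × 3.10×10² = 3.51×10⁻¹³ V²
V_n = √(3.51×10⁻¹³) = 5.92×10⁻⁷ V = 592 nV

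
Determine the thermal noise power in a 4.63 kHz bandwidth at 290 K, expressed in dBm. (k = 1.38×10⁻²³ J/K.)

−137.3 dBm

P_n = kTB = 1.38×10⁻²³ × 290 × 4.63×10³ = 1.85×10⁻¹⁷ W
In dBm: 10 log₁₀(1.85×10⁻¹⁷ / 10⁻³) = −137.3 dBm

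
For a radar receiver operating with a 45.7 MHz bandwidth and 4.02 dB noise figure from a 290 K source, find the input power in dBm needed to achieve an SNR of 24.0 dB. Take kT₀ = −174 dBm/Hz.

−69.4 dBm

Sensitivity = −174 + 10 log₁₀(B) + NF + SNR_min
= −174 + 76.6 + 4.02 + 24.0
= −69.38 dBm → −69.4 dBm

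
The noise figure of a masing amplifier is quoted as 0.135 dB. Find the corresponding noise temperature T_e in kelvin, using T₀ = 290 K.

9.16 K

F = 10^(0.135/10) = 1.03157
T_e = (F − 1)·T₀ = (1.03157 − 1) × 290 = 9.16 K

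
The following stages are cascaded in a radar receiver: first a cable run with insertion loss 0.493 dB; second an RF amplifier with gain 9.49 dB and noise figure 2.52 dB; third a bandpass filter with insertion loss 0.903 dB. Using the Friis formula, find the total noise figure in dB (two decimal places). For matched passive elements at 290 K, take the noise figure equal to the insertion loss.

Convert to linear (a loss of L dB is a gain of −L dB): F_i = 10^(NF_i/10), G_i = 10^(G_i,dB/10)
  Stage 1: F_1 = 10^(0.493/10) = 1.120, G_1 = 10^(−0.493/10) = 0.8927
  Stage 2: F_2 = 10^(2.52/10) = 1.786, G_2 = 10^(9.49/10) = 8.892
  Stage 3: F_3 = 10^(0.903/10) = 1.231, G_3 = 10^(−0.903/10) = 0.8123
Friis cascade:
  F = 1.120 + (1.786 − 1)/0.8927 + (1.231 − 1)/7.938 = 2.030
NF = 10 log₁₀(2.030) = 3.08 dB

3.08 dB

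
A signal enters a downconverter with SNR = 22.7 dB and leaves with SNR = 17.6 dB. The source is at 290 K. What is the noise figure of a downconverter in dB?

5.1 dB

NF (dB) = SNR_in(dB) − SNR_out(dB) when the source is at T₀
NF = 22.7 − 17.6 = 5.1 dB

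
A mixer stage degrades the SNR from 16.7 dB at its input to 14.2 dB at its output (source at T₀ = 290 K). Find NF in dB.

2.5 dB

NF (dB) = SNR_in(dB) − SNR_out(dB) when the source is at T₀
NF = 16.7 − 14.2 = 2.5 dB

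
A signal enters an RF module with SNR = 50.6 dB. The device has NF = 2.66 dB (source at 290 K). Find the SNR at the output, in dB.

By definition F = SNR_in/SNR_out, so in dB: SNR_out = SNR_in − NF
SNR_out = 50.6 − 2.66 = 47.94 dB

47.94 dB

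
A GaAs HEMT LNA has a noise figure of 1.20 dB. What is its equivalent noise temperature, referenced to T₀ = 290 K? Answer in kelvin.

F = 10^(1.20/10) = 1.31826
T_e = (F − 1)·T₀ = (1.31826 − 1) × 290 = 92.3 K

92.3 K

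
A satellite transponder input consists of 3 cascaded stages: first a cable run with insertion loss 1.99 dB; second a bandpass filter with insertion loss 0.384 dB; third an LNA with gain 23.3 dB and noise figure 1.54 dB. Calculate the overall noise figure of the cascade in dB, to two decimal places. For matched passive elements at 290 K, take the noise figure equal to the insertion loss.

Convert to linear (a loss of L dB is a gain of −L dB): F_i = 10^(NF_i/10), G_i = 10^(G_i,dB/10)
  Stage 1: F_1 = 10^(1.99/10) = 1.581, G_1 = 10^(−1.99/10) = 0.6324
  Stage 2: F_2 = 10^(0.384/10) = 1.092, G_2 = 10^(−0.384/10) = 0.9154
  Stage 3: F_3 = 10^(1.54/10) = 1.426, G_3 = 10^(23.3/10) = 213.8
Friis cascade:
  F = 1.581 + (1.092 − 1)/0.6324 + (1.426 − 1)/0.5789 = 2.463
NF = 10 log₁₀(2.463) = 3.91 dB

3.91 dB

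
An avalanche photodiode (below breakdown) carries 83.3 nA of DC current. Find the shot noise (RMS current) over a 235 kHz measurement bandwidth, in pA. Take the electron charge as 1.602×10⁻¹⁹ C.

I_n = √(2qI·B)
2qI·B = 2 × 1.602×10⁻¹⁹ × 8.33×10⁻⁸ × 2.35×10⁵ = 6.27×10⁻²¹ A²
I_n = √(6.27×10⁻²¹) = 7.92×10⁻¹¹ A = 79.2 pA

79.2 pA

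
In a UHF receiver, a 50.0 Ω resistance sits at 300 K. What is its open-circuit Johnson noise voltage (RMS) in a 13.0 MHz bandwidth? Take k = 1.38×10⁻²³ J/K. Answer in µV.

V_n = √(4kTRB)
4kTRB = 4 × 1.38×10⁻²³ × 300 × 5.00×10¹ × 1.30×10⁷ = 1.08×10⁻¹¹ V²
V_n = √(1.08×10⁻¹¹) = 3.28×10⁻⁶ V = 3.28 µV

3.28 µV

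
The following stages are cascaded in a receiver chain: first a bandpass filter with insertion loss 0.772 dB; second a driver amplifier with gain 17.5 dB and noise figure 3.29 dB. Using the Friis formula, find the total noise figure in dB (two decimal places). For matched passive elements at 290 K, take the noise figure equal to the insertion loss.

4.06 dB

Convert to linear (a loss of L dB is a gain of −L dB): F_i = 10^(NF_i/10), G_i = 10^(G_i,dB/10)
  Stage 1: F_1 = 10^(0.772/10) = 1.195, G_1 = 10^(−0.772/10) = 0.8371
  Stage 2: F_2 = 10^(3.29/10) = 2.133, G_2 = 10^(17.5/10) = 56.23
Friis cascade:
  F = 1.195 + (2.133 − 1)/0.8371 = 2.548
NF = 10 log₁₀(2.548) = 4.06 dB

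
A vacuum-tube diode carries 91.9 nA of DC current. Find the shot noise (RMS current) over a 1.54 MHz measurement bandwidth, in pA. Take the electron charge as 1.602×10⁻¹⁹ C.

I_n = √(2qI·B)
2qI·B = 2 × 1.602×10⁻¹⁹ × 9.19×10⁻⁸ × 1.54×10⁶ = 4.53×10⁻²⁰ A²
I_n = √(4.53×10⁻²⁰) = 2.13×10⁻¹⁰ A = 213 pA

213 pA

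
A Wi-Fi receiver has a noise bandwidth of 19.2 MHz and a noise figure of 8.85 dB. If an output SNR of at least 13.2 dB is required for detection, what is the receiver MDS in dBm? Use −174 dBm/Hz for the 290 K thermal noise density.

Sensitivity = −174 + 10 log₁₀(B) + NF + SNR_min
= −174 + 72.83 + 8.85 + 13.2
= −79.12 dBm → −79.1 dBm

−79.1 dBm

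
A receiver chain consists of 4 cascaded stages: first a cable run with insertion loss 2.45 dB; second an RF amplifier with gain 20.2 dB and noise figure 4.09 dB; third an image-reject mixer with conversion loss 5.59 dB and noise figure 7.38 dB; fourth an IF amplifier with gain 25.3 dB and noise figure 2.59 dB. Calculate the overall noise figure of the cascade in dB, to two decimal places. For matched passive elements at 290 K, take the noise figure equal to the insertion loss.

6.66 dB

Convert to linear (a loss of L dB is a gain of −L dB): F_i = 10^(NF_i/10), G_i = 10^(G_i,dB/10)
  Stage 1: F_1 = 10^(2.45/10) = 1.758, G_1 = 10^(−2.45/10) = 0.5689
  Stage 2: F_2 = 10^(4.09/10) = 2.564, G_2 = 10^(20.2/10) = 104.7
  Stage 3: F_3 = 10^(7.38/10) = 5.470, G_3 = 10^(−5.59/10) = 0.2761
  Stage 4: F_4 = 10^(2.59/10) = 1.816, G_4 = 10^(25.3/10) = 338.8
Friis cascade:
  F = 1.758 + (2.564 − 1)/0.5689 + (5.470 − 1)/59.57 + (1.816 − 1)/16.44 = 4.633
NF = 10 log₁₀(4.633) = 6.66 dB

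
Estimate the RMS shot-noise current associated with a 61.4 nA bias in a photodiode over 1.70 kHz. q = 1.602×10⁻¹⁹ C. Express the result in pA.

I_n = √(2qI·B)
2qI·B = 2 × 1.602×10⁻¹⁹ × 6.14×10⁻⁸ × 1.70×10³ = 3.34×10⁻²³ A²
I_n = √(3.34×10⁻²³) = 5.78×10⁻¹² A = 5.78 pA

5.78 pA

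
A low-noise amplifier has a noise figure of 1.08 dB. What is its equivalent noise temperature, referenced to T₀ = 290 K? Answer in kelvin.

81.9 K

F = 10^(1.08/10) = 1.28233
T_e = (F − 1)·T₀ = (1.28233 − 1) × 290 = 81.9 K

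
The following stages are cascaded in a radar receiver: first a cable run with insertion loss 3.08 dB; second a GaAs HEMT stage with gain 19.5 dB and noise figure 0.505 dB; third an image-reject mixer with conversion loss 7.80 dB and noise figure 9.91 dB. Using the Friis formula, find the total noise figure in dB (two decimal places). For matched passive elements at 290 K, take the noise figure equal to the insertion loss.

3.95 dB

Convert to linear (a loss of L dB is a gain of −L dB): F_i = 10^(NF_i/10), G_i = 10^(G_i,dB/10)
  Stage 1: F_1 = 10^(3.08/10) = 2.032, G_1 = 10^(−3.08/10) = 0.4920
  Stage 2: F_2 = 10^(0.505/10) = 1.123, G_2 = 10^(19.5/10) = 89.13
  Stage 3: F_3 = 10^(9.91/10) = 9.795, G_3 = 10^(−7.80/10) = 0.1660
Friis cascade:
  F = 2.032 + (1.123 − 1)/0.4920 + (9.795 − 1)/43.85 = 2.484
NF = 10 log₁₀(2.484) = 3.95 dB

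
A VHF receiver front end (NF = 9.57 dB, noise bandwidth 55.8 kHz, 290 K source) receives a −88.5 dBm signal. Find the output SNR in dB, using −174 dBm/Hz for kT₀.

Noise floor: N = −174 + 10 log₁₀(B) + NF
10 log₁₀(5.58×10⁴) = 47.47 dB
N = −174 + 47.47 + 9.57 = −116.96 dBm
SNR = P_sig − N = −88.5 − (−116.96) = 28.46 dB → 28.5 dB

28.5 dB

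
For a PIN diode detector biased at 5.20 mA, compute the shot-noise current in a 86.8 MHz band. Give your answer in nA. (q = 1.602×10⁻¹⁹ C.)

380 nA

I_n = √(2qI·B)
2qI·B = 2 × 1.602×10⁻¹⁹ × 5.20×10⁻³ × 8.68×10⁷ = 1.45×10⁻¹³ A²
I_n = √(1.45×10⁻¹³) = 3.80×10⁻⁷ A = 380 nA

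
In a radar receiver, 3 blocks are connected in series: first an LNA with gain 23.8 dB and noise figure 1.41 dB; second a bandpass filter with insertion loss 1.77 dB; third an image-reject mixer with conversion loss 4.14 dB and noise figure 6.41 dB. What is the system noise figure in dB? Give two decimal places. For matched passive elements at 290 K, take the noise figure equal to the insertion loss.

Convert to linear (a loss of L dB is a gain of −L dB): F_i = 10^(NF_i/10), G_i = 10^(G_i,dB/10)
  Stage 1: F_1 = 10^(1.41/10) = 1.384, G_1 = 10^(23.8/10) = 239.9
  Stage 2: F_2 = 10^(1.77/10) = 1.503, G_2 = 10^(−1.77/10) = 0.6653
  Stage 3: F_3 = 10^(6.41/10) = 4.375, G_3 = 10^(−4.14/10) = 0.3855
Friis cascade:
  F = 1.384 + (1.503 − 1)/239.9 + (4.375 − 1)/159.6 = 1.407
NF = 10 log₁₀(1.407) = 1.48 dB

1.48 dB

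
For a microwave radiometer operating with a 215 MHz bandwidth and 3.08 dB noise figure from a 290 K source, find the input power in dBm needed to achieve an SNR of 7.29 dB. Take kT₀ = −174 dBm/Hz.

−80.3 dBm

Sensitivity = −174 + 10 log₁₀(B) + NF + SNR_min
= −174 + 83.32 + 3.08 + 7.29
= −80.31 dBm → −80.3 dBm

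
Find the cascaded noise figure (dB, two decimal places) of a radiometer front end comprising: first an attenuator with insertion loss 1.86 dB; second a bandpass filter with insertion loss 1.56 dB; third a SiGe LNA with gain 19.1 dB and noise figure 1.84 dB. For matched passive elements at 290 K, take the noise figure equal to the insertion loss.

5.26 dB

Convert to linear (a loss of L dB is a gain of −L dB): F_i = 10^(NF_i/10), G_i = 10^(G_i,dB/10)
  Stage 1: F_1 = 10^(1.86/10) = 1.535, G_1 = 10^(−1.86/10) = 0.6516
  Stage 2: F_2 = 10^(1.56/10) = 1.432, G_2 = 10^(−1.56/10) = 0.6982
  Stage 3: F_3 = 10^(1.84/10) = 1.528, G_3 = 10^(19.1/10) = 81.28
Friis cascade:
  F = 1.535 + (1.432 − 1)/0.6516 + (1.528 − 1)/0.4550 = 3.357
NF = 10 log₁₀(3.357) = 5.26 dB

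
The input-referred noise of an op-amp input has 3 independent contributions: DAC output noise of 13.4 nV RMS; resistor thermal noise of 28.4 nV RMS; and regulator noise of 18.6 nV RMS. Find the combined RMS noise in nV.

36.5 nV

Uncorrelated sources add in power (mean-square): V_tot = √(ΣV_i²)
V_tot = √[(1.34×10⁻⁸)² + (2.84×10⁻⁸)² + (1.86×10⁻⁸)²] = 3.65×10⁻⁸ V = 36.5 nV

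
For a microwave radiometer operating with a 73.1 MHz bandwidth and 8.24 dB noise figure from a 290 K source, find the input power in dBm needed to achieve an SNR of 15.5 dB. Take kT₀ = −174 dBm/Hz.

−71.6 dBm

Sensitivity = −174 + 10 log₁₀(B) + NF + SNR_min
= −174 + 78.64 + 8.24 + 15.5
= −71.62 dBm → −71.6 dBm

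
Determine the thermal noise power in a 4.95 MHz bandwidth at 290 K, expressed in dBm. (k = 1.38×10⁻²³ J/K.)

P_n = kTB = 1.38×10⁻²³ × 290 × 4.95×10⁶ = 1.98×10⁻¹⁴ W
In dBm: 10 log₁₀(1.98×10⁻¹⁴ / 10⁻³) = −107.0 dBm

−107.0 dBm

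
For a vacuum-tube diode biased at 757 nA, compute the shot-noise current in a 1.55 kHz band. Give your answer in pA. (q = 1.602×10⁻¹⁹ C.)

I_n = √(2qI·B)
2qI·B = 2 × 1.602×10⁻¹⁹ × 7.57×10⁻⁷ × 1.55×10³ = 3.76×10⁻²² A²
I_n = √(3.76×10⁻²²) = 1.94×10⁻¹¹ A = 19.4 pA

19.4 pA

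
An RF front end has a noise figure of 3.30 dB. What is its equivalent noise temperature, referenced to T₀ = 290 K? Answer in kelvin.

F = 10^(3.30/10) = 2.13796
T_e = (F − 1)·T₀ = (2.13796 − 1) × 290 = 330 K

330 K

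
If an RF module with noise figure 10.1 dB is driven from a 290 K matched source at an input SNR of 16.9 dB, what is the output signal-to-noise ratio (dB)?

6.8 dB

By definition F = SNR_in/SNR_out, so in dB: SNR_out = SNR_in − NF
SNR_out = 16.9 − 10.1 = 6.8 dB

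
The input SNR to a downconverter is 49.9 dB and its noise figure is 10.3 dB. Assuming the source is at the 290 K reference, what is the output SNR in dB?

By definition F = SNR_in/SNR_out, so in dB: SNR_out = SNR_in − NF
SNR_out = 49.9 − 10.3 = 39.6 dB

39.6 dB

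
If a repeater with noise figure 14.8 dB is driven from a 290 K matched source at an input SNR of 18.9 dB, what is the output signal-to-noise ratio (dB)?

4.1 dB

By definition F = SNR_in/SNR_out, so in dB: SNR_out = SNR_in − NF
SNR_out = 18.9 − 14.8 = 4.1 dB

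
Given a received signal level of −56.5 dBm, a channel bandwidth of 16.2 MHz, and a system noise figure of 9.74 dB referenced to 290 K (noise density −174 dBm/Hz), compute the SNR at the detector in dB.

35.7 dB

Noise floor: N = −174 + 10 log₁₀(B) + NF
10 log₁₀(1.62×10⁷) = 72.1 dB
N = −174 + 72.1 + 9.74 = −92.16 dBm
SNR = P_sig − N = −56.5 − (−92.16) = 35.66 dB → 35.7 dB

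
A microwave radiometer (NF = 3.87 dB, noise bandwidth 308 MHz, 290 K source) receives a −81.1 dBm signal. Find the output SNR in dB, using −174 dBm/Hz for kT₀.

Noise floor: N = −174 + 10 log₁₀(B) + NF
10 log₁₀(3.08×10⁸) = 84.89 dB
N = −174 + 84.89 + 3.87 = −85.24 dBm
SNR = P_sig − N = −81.1 − (−85.24) = 4.14 dB → 4.1 dB

4.1 dB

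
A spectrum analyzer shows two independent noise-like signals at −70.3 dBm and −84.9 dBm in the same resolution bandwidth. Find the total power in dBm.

−70.2 dBm

Convert to linear, add, convert back:
P₁ = 9.33×10⁻¹¹ W, P₂ = 3.24×10⁻¹² W
P_tot = 9.66×10⁻¹¹ W → 10 log₁₀(P_tot / 10⁻³) = −70.2 dBm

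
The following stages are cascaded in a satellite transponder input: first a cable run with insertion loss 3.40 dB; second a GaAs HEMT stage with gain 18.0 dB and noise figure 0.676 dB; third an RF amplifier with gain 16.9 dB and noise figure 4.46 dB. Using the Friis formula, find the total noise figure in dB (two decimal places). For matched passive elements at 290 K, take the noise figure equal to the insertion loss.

Convert to linear (a loss of L dB is a gain of −L dB): F_i = 10^(NF_i/10), G_i = 10^(G_i,dB/10)
  Stage 1: F_1 = 10^(3.40/10) = 2.188, G_1 = 10^(−3.40/10) = 0.4571
  Stage 2: F_2 = 10^(0.676/10) = 1.168, G_2 = 10^(18.0/10) = 63.10
  Stage 3: F_3 = 10^(4.46/10) = 2.793, G_3 = 10^(16.9/10) = 48.98
Friis cascade:
  F = 2.188 + (1.168 − 1)/0.4571 + (2.793 − 1)/28.84 = 2.618
NF = 10 log₁₀(2.618) = 4.18 dB

4.18 dB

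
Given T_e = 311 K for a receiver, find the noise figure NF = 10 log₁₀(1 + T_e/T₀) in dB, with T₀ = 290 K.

3.16 dB

F = 1 + T_e/T₀ = 1 + 311/290 = 2.07241
NF = 10 log₁₀(2.07241) = 3.16 dB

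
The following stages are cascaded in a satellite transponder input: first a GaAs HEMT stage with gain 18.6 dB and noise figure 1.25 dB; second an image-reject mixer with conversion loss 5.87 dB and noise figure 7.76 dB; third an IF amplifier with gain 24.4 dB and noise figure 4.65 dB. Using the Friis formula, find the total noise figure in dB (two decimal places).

1.77 dB

Convert to linear (a loss of L dB is a gain of −L dB): F_i = 10^(NF_i/10), G_i = 10^(G_i,dB/10)
  Stage 1: F_1 = 10^(1.25/10) = 1.334, G_1 = 10^(18.6/10) = 72.44
  Stage 2: F_2 = 10^(7.76/10) = 5.970, G_2 = 10^(−5.87/10) = 0.2588
  Stage 3: F_3 = 10^(4.65/10) = 2.917, G_3 = 10^(24.4/10) = 275.4
Friis cascade:
  F = 1.334 + (5.970 − 1)/72.44 + (2.917 − 1)/18.75 = 1.504
NF = 10 log₁₀(1.504) = 1.77 dB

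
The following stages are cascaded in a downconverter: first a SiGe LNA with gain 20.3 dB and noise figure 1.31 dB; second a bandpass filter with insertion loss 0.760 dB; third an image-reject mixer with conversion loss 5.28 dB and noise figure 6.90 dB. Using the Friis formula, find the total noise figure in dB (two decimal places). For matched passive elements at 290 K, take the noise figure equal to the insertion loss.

Convert to linear (a loss of L dB is a gain of −L dB): F_i = 10^(NF_i/10), G_i = 10^(G_i,dB/10)
  Stage 1: F_1 = 10^(1.31/10) = 1.352, G_1 = 10^(20.3/10) = 107.2
  Stage 2: F_2 = 10^(0.760/10) = 1.191, G_2 = 10^(−0.760/10) = 0.8395
  Stage 3: F_3 = 10^(6.90/10) = 4.898, G_3 = 10^(−5.28/10) = 0.2965
Friis cascade:
  F = 1.352 + (1.191 − 1)/107.2 + (4.898 − 1)/89.95 = 1.397
NF = 10 log₁₀(1.397) = 1.45 dB

1.45 dB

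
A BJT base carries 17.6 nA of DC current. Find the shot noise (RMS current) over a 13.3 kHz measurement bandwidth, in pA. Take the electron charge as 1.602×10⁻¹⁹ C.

I_n = √(2qI·B)
2qI·B = 2 × 1.602×10⁻¹⁹ × 1.76×10⁻⁸ × 1.33×10⁴ = 7.50×10⁻²³ A²
I_n = √(7.50×10⁻²³) = 8.66×10⁻¹² A = 8.66 pA

8.66 pA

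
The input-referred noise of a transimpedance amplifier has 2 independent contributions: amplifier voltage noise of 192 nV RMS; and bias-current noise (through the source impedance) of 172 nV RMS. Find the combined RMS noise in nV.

Uncorrelated sources add in power (mean-square): V_tot = √(ΣV_i²)
V_tot = √[(1.92×10⁻⁷)² + (1.72×10⁻⁷)²] = 2.58×10⁻⁷ V = 258 nV

258 nV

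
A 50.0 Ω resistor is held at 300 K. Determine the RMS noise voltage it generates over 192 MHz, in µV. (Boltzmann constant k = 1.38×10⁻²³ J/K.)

V_n = √(4kTRB)
4kTRB = 4 × 1.38×10⁻²³ × 300 × 5.00×10¹ × 1.92×10⁸ = 1.59×10⁻¹⁰ V²
V_n = √(1.59×10⁻¹⁰) = 1.26×10⁻⁵ V = 12.6 µV

12.6 µV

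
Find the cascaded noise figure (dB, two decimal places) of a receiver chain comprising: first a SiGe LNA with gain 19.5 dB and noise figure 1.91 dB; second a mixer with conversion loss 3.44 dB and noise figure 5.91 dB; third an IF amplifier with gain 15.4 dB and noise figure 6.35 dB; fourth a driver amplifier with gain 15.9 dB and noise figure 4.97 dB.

2.22 dB

Convert to linear (a loss of L dB is a gain of −L dB): F_i = 10^(NF_i/10), G_i = 10^(G_i,dB/10)
  Stage 1: F_1 = 10^(1.91/10) = 1.552, G_1 = 10^(19.5/10) = 89.13
  Stage 2: F_2 = 10^(5.91/10) = 3.899, G_2 = 10^(−3.44/10) = 0.4529
  Stage 3: F_3 = 10^(6.35/10) = 4.315, G_3 = 10^(15.4/10) = 34.67
  Stage 4: F_4 = 10^(4.97/10) = 3.141, G_4 = 10^(15.9/10) = 38.90
Friis cascade:
  F = 1.552 + (3.899 − 1)/89.13 + (4.315 − 1)/40.36 + (3.141 − 1)/1400 = 1.669
NF = 10 log₁₀(1.669) = 2.22 dB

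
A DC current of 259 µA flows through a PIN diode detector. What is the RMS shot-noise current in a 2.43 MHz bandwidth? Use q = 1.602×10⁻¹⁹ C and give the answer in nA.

14.2 nA

I_n = √(2qI·B)
2qI·B = 2 × 1.602×10⁻¹⁹ × 2.59×10⁻⁴ × 2.43×10⁶ = 2.02×10⁻¹⁶ A²
I_n = √(2.02×10⁻¹⁶) = 1.42×10⁻⁸ A = 14.2 nA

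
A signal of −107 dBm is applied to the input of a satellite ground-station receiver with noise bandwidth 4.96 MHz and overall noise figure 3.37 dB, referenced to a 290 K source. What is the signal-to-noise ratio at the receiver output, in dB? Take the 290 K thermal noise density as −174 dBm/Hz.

−3.3 dB

Noise floor: N = −174 + 10 log₁₀(B) + NF
10 log₁₀(4.96×10⁶) = 66.95 dB
N = −174 + 66.95 + 3.37 = −103.68 dBm
SNR = P_sig − N = −107 − (−103.68) = −3.32 dB → −3.3 dB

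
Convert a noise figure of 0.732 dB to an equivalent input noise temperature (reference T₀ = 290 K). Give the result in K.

F = 10^(0.732/10) = 1.18359
T_e = (F − 1)·T₀ = (1.18359 − 1) × 290 = 53.2 K

53.2 K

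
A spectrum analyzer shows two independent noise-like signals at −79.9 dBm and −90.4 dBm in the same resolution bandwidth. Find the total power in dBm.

Convert to linear, add, convert back:
P₁ = 1.02×10⁻¹¹ W, P₂ = 9.12×10⁻¹³ W
P_tot = 1.11×10⁻¹¹ W → 10 log₁₀(P_tot / 10⁻³) = −79.5 dBm

−79.5 dBm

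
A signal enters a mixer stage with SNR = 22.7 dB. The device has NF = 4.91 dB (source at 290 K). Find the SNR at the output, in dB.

17.79 dB

By definition F = SNR_in/SNR_out, so in dB: SNR_out = SNR_in − NF
SNR_out = 22.7 − 4.91 = 17.79 dB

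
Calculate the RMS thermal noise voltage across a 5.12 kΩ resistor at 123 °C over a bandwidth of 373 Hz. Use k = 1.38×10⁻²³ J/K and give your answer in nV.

T = 123 °C + 273.15 = 396.15 K
V_n = √(4kTRB)
4kTRB = 4 × 1.38×10⁻²³ × 396.15 × 5.12×10³ × 3.73×10² = 4.18×10⁻¹⁴ V²
V_n = √(4.18×10⁻¹⁴) = 2.04×10⁻⁷ V = 204 nV

204 nV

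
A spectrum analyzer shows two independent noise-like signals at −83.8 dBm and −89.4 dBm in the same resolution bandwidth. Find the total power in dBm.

Convert to linear, add, convert back:
P₁ = 4.17×10⁻¹² W, P₂ = 1.15×10⁻¹² W
P_tot = 5.32×10⁻¹² W → 10 log₁₀(P_tot / 10⁻³) = −82.7 dBm

−82.7 dBm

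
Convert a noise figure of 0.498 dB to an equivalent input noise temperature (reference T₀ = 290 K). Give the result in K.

35.2 K

F = 10^(0.498/10) = 1.1215
T_e = (F − 1)·T₀ = (1.1215 − 1) × 290 = 35.2 K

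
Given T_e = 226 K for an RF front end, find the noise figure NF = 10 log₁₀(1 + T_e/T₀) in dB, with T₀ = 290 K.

2.50 dB

F = 1 + T_e/T₀ = 1 + 226/290 = 1.77931
NF = 10 log₁₀(1.77931) = 2.50 dB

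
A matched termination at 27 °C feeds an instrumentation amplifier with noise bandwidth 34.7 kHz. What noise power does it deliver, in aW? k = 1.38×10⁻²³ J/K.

T = 27 °C + 273.15 = 300.15 K
P_n = kTB = 1.38×10⁻²³ × 300.15 × 3.47×10⁴ = 1.44×10⁻¹⁶ W = 144 aW

144 aW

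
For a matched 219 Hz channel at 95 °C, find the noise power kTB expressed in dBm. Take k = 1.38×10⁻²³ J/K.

T = 95 °C + 273.15 = 368.15 K
P_n = kTB = 1.38×10⁻²³ × 368.15 × 2.19×10² = 1.11×10⁻¹⁸ W
In dBm: 10 log₁₀(1.11×10⁻¹⁸ / 10⁻³) = −149.5 dBm

−149.5 dBm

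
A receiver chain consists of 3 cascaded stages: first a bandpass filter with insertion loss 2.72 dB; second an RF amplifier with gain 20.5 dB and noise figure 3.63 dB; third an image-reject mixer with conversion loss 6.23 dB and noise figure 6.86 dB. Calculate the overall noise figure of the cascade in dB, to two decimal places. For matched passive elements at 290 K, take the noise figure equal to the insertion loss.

6.41 dB

Convert to linear (a loss of L dB is a gain of −L dB): F_i = 10^(NF_i/10), G_i = 10^(G_i,dB/10)
  Stage 1: F_1 = 10^(2.72/10) = 1.871, G_1 = 10^(−2.72/10) = 0.5346
  Stage 2: F_2 = 10^(3.63/10) = 2.307, G_2 = 10^(20.5/10) = 112.2
  Stage 3: F_3 = 10^(6.86/10) = 4.853, G_3 = 10^(−6.23/10) = 0.2382
Friis cascade:
  F = 1.871 + (2.307 − 1)/0.5346 + (4.853 − 1)/59.98 = 4.379
NF = 10 log₁₀(4.379) = 6.41 dB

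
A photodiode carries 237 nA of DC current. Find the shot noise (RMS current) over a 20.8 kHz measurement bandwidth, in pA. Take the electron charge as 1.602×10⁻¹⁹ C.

I_n = √(2qI·B)
2qI·B = 2 × 1.602×10⁻¹⁹ × 2.37×10⁻⁷ × 2.08×10⁴ = 1.58×10⁻²¹ A²
I_n = √(1.58×10⁻²¹) = 3.97×10⁻¹¹ A = 39.7 pA

39.7 pA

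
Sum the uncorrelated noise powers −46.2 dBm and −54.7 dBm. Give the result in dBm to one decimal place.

Convert to linear, add, convert back:
P₁ = 2.40×10⁻⁸ W, P₂ = 3.39×10⁻⁹ W
P_tot = 2.74×10⁻⁸ W → 10 log₁₀(P_tot / 10⁻³) = −45.6 dBm

−45.6 dBm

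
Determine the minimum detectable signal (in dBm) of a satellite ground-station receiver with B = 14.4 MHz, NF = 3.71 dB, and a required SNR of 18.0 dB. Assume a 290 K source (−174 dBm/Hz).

−80.7 dBm

Sensitivity = −174 + 10 log₁₀(B) + NF + SNR_min
= −174 + 71.58 + 3.71 + 18.0
= −80.71 dBm → −80.7 dBm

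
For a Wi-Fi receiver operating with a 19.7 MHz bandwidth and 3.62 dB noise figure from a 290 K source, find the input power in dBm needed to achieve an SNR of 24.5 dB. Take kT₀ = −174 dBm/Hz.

−72.9 dBm

Sensitivity = −174 + 10 log₁₀(B) + NF + SNR_min
= −174 + 72.94 + 3.62 + 24.5
= −72.94 dBm → −72.9 dBm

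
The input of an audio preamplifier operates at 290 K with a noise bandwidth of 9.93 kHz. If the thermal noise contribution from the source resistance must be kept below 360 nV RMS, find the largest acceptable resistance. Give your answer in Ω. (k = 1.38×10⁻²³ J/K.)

815 Ω

Johnson–Nyquist: V_n = √(4kTRB) ⇒ R = V_n² / (4kTB)
4kTB = 4 × 1.38×10⁻²³ × 290 × 9.93×10³ = 1.59×10⁻¹⁶
R = (3.60×10⁻⁷)² / 1.59×10⁻¹⁶ = 8.15×10² Ω = 815 Ω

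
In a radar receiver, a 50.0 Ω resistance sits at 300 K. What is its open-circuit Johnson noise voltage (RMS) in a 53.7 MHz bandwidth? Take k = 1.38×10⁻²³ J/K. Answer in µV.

6.67 µV

V_n = √(4kTRB)
4kTRB = 4 × 1.38×10⁻²³ × 300 × 5.00×10¹ × 5.37×10⁷ = 4.45×10⁻¹¹ V²
V_n = √(4.45×10⁻¹¹) = 6.67×10⁻⁶ V = 6.67 µV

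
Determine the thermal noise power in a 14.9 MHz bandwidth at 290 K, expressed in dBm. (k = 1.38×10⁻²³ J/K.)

P_n = kTB = 1.38×10⁻²³ × 290 × 1.49×10⁷ = 5.96×10⁻¹⁴ W
In dBm: 10 log₁₀(5.96×10⁻¹⁴ / 10⁻³) = −102.2 dBm

−102.2 dBm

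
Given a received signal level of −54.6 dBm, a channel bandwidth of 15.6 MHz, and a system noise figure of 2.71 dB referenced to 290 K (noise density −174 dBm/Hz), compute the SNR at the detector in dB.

44.8 dB

Noise floor: N = −174 + 10 log₁₀(B) + NF
10 log₁₀(1.56×10⁷) = 71.93 dB
N = −174 + 71.93 + 2.71 = −99.36 dBm
SNR = P_sig − N = −54.6 − (−99.36) = 44.76 dB → 44.8 dB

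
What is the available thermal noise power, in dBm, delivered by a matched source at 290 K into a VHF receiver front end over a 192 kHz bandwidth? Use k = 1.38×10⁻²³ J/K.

−121.1 dBm

P_n = kTB = 1.38×10⁻²³ × 290 × 1.92×10⁵ = 7.68×10⁻¹⁶ W
In dBm: 10 log₁₀(7.68×10⁻¹⁶ / 10⁻³) = −121.1 dBm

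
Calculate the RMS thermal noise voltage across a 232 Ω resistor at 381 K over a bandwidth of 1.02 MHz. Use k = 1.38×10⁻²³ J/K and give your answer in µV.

V_n = √(4kTRB)
4kTRB = 4 × 1.38×10⁻²³ × 381 × 2.32×10² × 1.02×10⁶ = 4.98×10⁻¹² V²
V_n = √(4.98×10⁻¹²) = 2.23×10⁻⁶ V = 2.23 µV

2.23 µV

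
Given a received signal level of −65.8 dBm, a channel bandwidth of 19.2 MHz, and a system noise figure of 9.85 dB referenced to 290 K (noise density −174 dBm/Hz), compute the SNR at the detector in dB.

25.5 dB

Noise floor: N = −174 + 10 log₁₀(B) + NF
10 log₁₀(1.92×10⁷) = 72.83 dB
N = −174 + 72.83 + 9.85 = −91.32 dBm
SNR = P_sig − N = −65.8 − (−91.32) = 25.52 dB → 25.5 dB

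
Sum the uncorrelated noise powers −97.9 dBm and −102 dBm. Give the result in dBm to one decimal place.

−96.5 dBm

Convert to linear, add, convert back:
P₁ = 1.62×10⁻¹³ W, P₂ = 6.31×10⁻¹⁴ W
P_tot = 2.25×10⁻¹³ W → 10 log₁₀(P_tot / 10⁻³) = −96.5 dBm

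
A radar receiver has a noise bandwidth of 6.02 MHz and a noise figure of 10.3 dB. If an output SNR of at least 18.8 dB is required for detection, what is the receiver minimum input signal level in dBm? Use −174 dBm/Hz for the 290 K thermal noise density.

Sensitivity = −174 + 10 log₁₀(B) + NF + SNR_min
= −174 + 67.8 + 10.3 + 18.8
= −77.1 dBm → −77.1 dBm

−77.1 dBm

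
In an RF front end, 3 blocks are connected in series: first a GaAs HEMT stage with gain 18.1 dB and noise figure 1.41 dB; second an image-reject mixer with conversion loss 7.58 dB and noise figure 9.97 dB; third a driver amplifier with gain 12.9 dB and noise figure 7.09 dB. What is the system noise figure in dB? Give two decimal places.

Convert to linear (a loss of L dB is a gain of −L dB): F_i = 10^(NF_i/10), G_i = 10^(G_i,dB/10)
  Stage 1: F_1 = 10^(1.41/10) = 1.384, G_1 = 10^(18.1/10) = 64.57
  Stage 2: F_2 = 10^(9.97/10) = 9.931, G_2 = 10^(−7.58/10) = 0.1746
  Stage 3: F_3 = 10^(7.09/10) = 5.117, G_3 = 10^(12.9/10) = 19.50
Friis cascade:
  F = 1.384 + (9.931 − 1)/64.57 + (5.117 − 1)/11.27 = 1.887
NF = 10 log₁₀(1.887) = 2.76 dB

2.76 dB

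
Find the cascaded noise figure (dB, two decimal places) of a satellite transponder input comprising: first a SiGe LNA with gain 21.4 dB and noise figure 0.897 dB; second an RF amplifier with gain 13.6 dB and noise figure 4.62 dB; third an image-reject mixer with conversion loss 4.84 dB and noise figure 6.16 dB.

Convert to linear (a loss of L dB is a gain of −L dB): F_i = 10^(NF_i/10), G_i = 10^(G_i,dB/10)
  Stage 1: F_1 = 10^(0.897/10) = 1.229, G_1 = 10^(21.4/10) = 138.0
  Stage 2: F_2 = 10^(4.62/10) = 2.897, G_2 = 10^(13.6/10) = 22.91
  Stage 3: F_3 = 10^(6.16/10) = 4.130, G_3 = 10^(−4.84/10) = 0.3281
Friis cascade:
  F = 1.229 + (2.897 − 1)/138.0 + (4.130 − 1)/3162 = 1.244
NF = 10 log₁₀(1.244) = 0.95 dB

0.95 dB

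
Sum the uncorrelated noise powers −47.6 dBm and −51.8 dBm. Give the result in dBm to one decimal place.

Convert to linear, add, convert back:
P₁ = 1.74×10⁻⁸ W, P₂ = 6.61×10⁻⁹ W
P_tot = 2.40×10⁻⁸ W → 10 log₁₀(P_tot / 10⁻³) = −46.2 dBm

−46.2 dBm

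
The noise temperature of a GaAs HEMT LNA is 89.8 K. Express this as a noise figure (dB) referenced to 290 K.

F = 1 + T_e/T₀ = 1 + 89.8/290 = 1.30966
NF = 10 log₁₀(1.30966) = 1.17 dB

1.17 dB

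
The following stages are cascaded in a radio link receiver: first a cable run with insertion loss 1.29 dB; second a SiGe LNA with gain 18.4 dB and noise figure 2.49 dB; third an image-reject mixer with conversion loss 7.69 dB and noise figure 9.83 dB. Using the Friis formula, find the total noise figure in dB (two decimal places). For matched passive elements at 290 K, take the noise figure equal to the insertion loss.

Convert to linear (a loss of L dB is a gain of −L dB): F_i = 10^(NF_i/10), G_i = 10^(G_i,dB/10)
  Stage 1: F_1 = 10^(1.29/10) = 1.346, G_1 = 10^(−1.29/10) = 0.7430
  Stage 2: F_2 = 10^(2.49/10) = 1.774, G_2 = 10^(18.4/10) = 69.18
  Stage 3: F_3 = 10^(9.83/10) = 9.616, G_3 = 10^(−7.69/10) = 0.1702
Friis cascade:
  F = 1.346 + (1.774 − 1)/0.7430 + (9.616 − 1)/51.40 = 2.555
NF = 10 log₁₀(2.555) = 4.07 dB

4.07 dB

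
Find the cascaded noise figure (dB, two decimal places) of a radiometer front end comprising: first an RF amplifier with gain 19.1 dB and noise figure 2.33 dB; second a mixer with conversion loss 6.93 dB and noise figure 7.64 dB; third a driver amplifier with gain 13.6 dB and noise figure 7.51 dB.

Convert to linear (a loss of L dB is a gain of −L dB): F_i = 10^(NF_i/10), G_i = 10^(G_i,dB/10)
  Stage 1: F_1 = 10^(2.33/10) = 1.710, G_1 = 10^(19.1/10) = 81.28
  Stage 2: F_2 = 10^(7.64/10) = 5.808, G_2 = 10^(−6.93/10) = 0.2028
  Stage 3: F_3 = 10^(7.51/10) = 5.636, G_3 = 10^(13.6/10) = 22.91
Friis cascade:
  F = 1.710 + (5.808 − 1)/81.28 + (5.636 − 1)/16.48 = 2.050
NF = 10 log₁₀(2.050) = 3.12 dB

3.12 dB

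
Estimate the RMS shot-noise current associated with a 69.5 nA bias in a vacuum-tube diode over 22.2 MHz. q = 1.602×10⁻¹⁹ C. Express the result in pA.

I_n = √(2qI·B)
2qI·B = 2 × 1.602×10⁻¹⁹ × 6.95×10⁻⁸ × 2.22×10⁷ = 4.94×10⁻¹⁹ A²
I_n = √(4.94×10⁻¹⁹) = 7.03×10⁻¹⁰ A = 703 pA

703 pA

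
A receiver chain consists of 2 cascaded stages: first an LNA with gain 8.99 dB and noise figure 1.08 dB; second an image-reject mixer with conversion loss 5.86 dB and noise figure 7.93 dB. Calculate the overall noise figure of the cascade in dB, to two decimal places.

2.88 dB

Convert to linear (a loss of L dB is a gain of −L dB): F_i = 10^(NF_i/10), G_i = 10^(G_i,dB/10)
  Stage 1: F_1 = 10^(1.08/10) = 1.282, G_1 = 10^(8.99/10) = 7.925
  Stage 2: F_2 = 10^(7.93/10) = 6.209, G_2 = 10^(−5.86/10) = 0.2594
Friis cascade:
  F = 1.282 + (6.209 − 1)/7.925 = 1.940
NF = 10 log₁₀(1.940) = 2.88 dB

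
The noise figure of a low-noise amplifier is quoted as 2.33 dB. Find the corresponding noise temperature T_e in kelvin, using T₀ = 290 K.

206 K

F = 10^(2.33/10) = 1.71002
T_e = (F − 1)·T₀ = (1.71002 − 1) × 290 = 206 K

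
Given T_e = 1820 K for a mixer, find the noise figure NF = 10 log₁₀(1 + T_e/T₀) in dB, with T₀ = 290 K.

F = 1 + T_e/T₀ = 1 + 1820/290 = 7.27586
NF = 10 log₁₀(7.27586) = 8.62 dB

8.62 dB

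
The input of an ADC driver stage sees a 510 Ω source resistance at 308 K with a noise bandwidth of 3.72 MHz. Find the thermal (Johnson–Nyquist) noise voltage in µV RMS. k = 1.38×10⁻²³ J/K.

5.68 µV

V_n = √(4kTRB)
4kTRB = 4 × 1.38×10⁻²³ × 308 × 5.10×10² × 3.72×10⁶ = 3.23×10⁻¹¹ V²
V_n = √(3.23×10⁻¹¹) = 5.68×10⁻⁶ V = 5.68 µV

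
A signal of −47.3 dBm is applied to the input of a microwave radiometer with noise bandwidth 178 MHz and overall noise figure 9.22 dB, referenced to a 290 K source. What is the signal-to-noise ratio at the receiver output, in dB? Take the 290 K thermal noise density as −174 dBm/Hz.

Noise floor: N = −174 + 10 log₁₀(B) + NF
10 log₁₀(1.78×10⁸) = 82.5 dB
N = −174 + 82.5 + 9.22 = −82.28 dBm
SNR = P_sig − N = −47.3 − (−82.28) = 34.98 dB → 35.0 dB

35.0 dB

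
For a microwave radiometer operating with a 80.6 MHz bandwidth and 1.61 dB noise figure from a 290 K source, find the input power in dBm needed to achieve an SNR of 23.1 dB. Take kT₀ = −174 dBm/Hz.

Sensitivity = −174 + 10 log₁₀(B) + NF + SNR_min
= −174 + 79.06 + 1.61 + 23.1
= −70.23 dBm → −70.2 dBm

−70.2 dBm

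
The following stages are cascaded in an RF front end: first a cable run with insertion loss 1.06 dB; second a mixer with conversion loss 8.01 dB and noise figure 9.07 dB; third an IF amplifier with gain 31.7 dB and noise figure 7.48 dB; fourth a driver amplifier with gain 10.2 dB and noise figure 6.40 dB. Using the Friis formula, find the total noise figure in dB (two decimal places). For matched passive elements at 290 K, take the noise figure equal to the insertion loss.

Convert to linear (a loss of L dB is a gain of −L dB): F_i = 10^(NF_i/10), G_i = 10^(G_i,dB/10)
  Stage 1: F_1 = 10^(1.06/10) = 1.276, G_1 = 10^(−1.06/10) = 0.7834
  Stage 2: F_2 = 10^(9.07/10) = 8.072, G_2 = 10^(−8.01/10) = 0.1581
  Stage 3: F_3 = 10^(7.48/10) = 5.598, G_3 = 10^(31.7/10) = 1479
  Stage 4: F_4 = 10^(6.40/10) = 4.365, G_4 = 10^(10.2/10) = 10.47
Friis cascade:
  F = 1.276 + (8.072 − 1)/0.7834 + (5.598 − 1)/0.1239 + (4.365 − 1)/183.2 = 47.44
NF = 10 log₁₀(47.44) = 16.76 dB

16.76 dB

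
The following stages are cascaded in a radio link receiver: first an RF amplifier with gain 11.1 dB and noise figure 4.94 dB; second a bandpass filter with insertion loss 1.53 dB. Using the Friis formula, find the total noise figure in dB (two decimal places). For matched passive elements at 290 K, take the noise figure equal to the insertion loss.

Convert to linear (a loss of L dB is a gain of −L dB): F_i = 10^(NF_i/10), G_i = 10^(G_i,dB/10)
  Stage 1: F_1 = 10^(4.94/10) = 3.119, G_1 = 10^(11.1/10) = 12.88
  Stage 2: F_2 = 10^(1.53/10) = 1.422, G_2 = 10^(−1.53/10) = 0.7031
Friis cascade:
  F = 3.119 + (1.422 − 1)/12.88 = 3.152
NF = 10 log₁₀(3.152) = 4.99 dB

4.99 dB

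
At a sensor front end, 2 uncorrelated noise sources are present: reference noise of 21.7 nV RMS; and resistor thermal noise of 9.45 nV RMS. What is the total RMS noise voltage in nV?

Uncorrelated sources add in power (mean-square): V_tot = √(ΣV_i²)
V_tot = √[(2.17×10⁻⁸)² + (9.45×10⁻⁹)²] = 2.37×10⁻⁸ V = 23.7 nV

23.7 nV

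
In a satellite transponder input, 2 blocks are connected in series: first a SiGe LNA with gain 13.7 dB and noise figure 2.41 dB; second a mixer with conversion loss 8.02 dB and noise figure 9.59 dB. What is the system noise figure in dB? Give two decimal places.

3.20 dB

Convert to linear (a loss of L dB is a gain of −L dB): F_i = 10^(NF_i/10), G_i = 10^(G_i,dB/10)
  Stage 1: F_1 = 10^(2.41/10) = 1.742, G_1 = 10^(13.7/10) = 23.44
  Stage 2: F_2 = 10^(9.59/10) = 9.099, G_2 = 10^(−8.02/10) = 0.1578
Friis cascade:
  F = 1.742 + (9.099 − 1)/23.44 = 2.087
NF = 10 log₁₀(2.087) = 3.20 dB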